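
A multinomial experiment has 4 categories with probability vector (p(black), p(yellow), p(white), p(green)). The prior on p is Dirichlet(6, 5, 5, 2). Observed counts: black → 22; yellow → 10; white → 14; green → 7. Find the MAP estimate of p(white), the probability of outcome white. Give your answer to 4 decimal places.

The posterior is Dirichlet(αᵢ + nᵢ) = Dirichlet(28, 15, 19, 9).
For a Dirichlet(a₁,…,a_K) with all aᵢ > 1, the mode has j-th component (aⱼ − 1)/(Σaᵢ − K).
Here Σaᵢ = 71 and K = 4, so p(white) = (19 − 1)/(71 − 4) = 18/67 ≈ 0.2687.

MAP estimate of p(white) = 0.2687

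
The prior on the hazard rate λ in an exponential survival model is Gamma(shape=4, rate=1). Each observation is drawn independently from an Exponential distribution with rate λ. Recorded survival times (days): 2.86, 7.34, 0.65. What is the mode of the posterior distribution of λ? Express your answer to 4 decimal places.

The Exponential(rate=λ) likelihood is ∝ λ^n e^(−λΣtᵢ). Here n = 3 and Σtᵢ = 2.86 + 7.34 + 0.65 = 10.85.
Posterior ∝ λ^3e^(−1λ) · λ^3e^(−10.85λ) = λ^6e^(−11.85λ), i.e. Gamma(7, 11.85).
Mode = (a−1)/b = 6/11.85 ≈ 0.5063.

λ̂_MAP = 0.5063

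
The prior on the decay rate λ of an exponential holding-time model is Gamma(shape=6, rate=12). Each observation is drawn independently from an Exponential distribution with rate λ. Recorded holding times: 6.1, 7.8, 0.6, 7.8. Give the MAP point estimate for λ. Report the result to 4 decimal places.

λ̂_MAP = 0.2624

The Exponential(rate=λ) likelihood is ∝ λ^n e^(−λΣtᵢ). Here n = 4 and Σtᵢ = 6.1 + 7.8 + 0.6 + 7.8 = 22.3.
Posterior ∝ λ^5e^(−12λ) · λ^4e^(−22.3λ) = λ^9e^(−34.3λ), i.e. Gamma(10, 34.3).
Mode = (a−1)/b = 9/34.3 ≈ 0.2624.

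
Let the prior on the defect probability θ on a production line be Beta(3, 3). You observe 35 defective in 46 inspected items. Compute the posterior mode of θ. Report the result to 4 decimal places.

θ̂_MAP = 0.7400

Prior: Beta(3, 3).
Data: 35 successes in 46 trials. The binomial likelihood contributes θ^35(1−θ)^11, so the posterior is Beta(3+35, 3+11) = Beta(38, 14).
For Beta(a, b) with a, b > 1 the mode is (a−1)/(a+b−2) = 37/50 ≈ 0.7400.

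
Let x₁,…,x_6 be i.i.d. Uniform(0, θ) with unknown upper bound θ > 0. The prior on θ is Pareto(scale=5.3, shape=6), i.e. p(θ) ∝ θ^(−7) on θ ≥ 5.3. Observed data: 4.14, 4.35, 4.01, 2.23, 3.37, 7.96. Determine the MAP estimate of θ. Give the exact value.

θ̂_MAP = 7.96

The Uniform(0, θ) likelihood is θ^(−n) for θ ≥ max(xᵢ), zero otherwise. Here max(xᵢ) = 7.96.
Posterior ∝ θ^(−7) · θ^(−6) = θ^(−13) on θ ≥ max(5.3, 7.96) = 7.96.
This density is strictly decreasing in θ, so the posterior mode lies at the lower boundary of the support.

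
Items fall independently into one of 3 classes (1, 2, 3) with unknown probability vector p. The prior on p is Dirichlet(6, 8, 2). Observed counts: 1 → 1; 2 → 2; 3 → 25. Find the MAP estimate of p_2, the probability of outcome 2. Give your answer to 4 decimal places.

The posterior is Dirichlet(αᵢ + nᵢ) = Dirichlet(7, 10, 27).
For a Dirichlet(a₁,…,a_K) with all aᵢ > 1, the mode has j-th component (aⱼ − 1)/(Σaᵢ − K).
Here Σaᵢ = 44 and K = 3, so p_2 = (10 − 1)/(44 − 3) = 9/41 ≈ 0.2195.

MAP estimate: 0.2195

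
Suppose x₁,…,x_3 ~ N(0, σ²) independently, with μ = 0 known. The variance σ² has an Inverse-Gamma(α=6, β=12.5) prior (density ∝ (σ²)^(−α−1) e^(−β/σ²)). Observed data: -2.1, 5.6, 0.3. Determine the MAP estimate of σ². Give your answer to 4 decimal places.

Sum of squared deviations about the known mean: SS = (-2.1−0)² + (5.6−0)² + (0.3−0)² = 35.86.
The Normal likelihood contributes (σ²)^(−n/2) exp(−SS/(2σ²)), so the posterior is Inverse-Gamma(α + n/2, β + SS/2) = Inverse-Gamma(7.5, 30.43).
The mode of Inverse-Gamma(a, b) is b/(a+1) = 30.43/8.5 ≈ 3.5800.

σ̂²_MAP = 3.5800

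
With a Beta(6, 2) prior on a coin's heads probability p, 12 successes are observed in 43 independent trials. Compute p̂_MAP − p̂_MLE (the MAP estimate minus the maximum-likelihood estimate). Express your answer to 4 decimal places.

MAP − MLE = 0.0679

Posterior is Beta(18, 33); MAP = (18−1)/(51−2) = 17/49 ≈ 0.34694.
MLE ignores the prior: p̂_MLE = k/n = 12/43 ≈ 0.27907.
Difference = 17/49 − 12/43 = 143/2107 ≈ 0.0679.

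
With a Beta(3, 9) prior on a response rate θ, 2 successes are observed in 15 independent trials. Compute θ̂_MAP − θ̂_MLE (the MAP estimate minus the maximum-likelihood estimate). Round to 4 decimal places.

Posterior is Beta(5, 22); MAP = (5−1)/(27−2) = 4/25 ≈ 0.16000.
MLE ignores the prior: θ̂_MLE = k/n = 2/15 ≈ 0.13333.
Difference = 4/25 − 2/15 = 2/75 ≈ 0.0267.

MAP − MLE = 0.0267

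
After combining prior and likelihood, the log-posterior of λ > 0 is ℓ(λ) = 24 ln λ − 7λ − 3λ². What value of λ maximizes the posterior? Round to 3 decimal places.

λ̂_MAP = 1.500

ℓ'(λ) = 24/λ − 7 − 6λ. Setting this to zero and multiplying by λ: 6λ² + 7λ − 24 = 0.
λ = (−7 + √(7² + 4·6·24)) / (2·6) = (−7 + √625) / 12 = (−7 + 25)/12 = 3/2.
ℓ''(λ) = −24/λ² − 6 < 0, confirming a maximum.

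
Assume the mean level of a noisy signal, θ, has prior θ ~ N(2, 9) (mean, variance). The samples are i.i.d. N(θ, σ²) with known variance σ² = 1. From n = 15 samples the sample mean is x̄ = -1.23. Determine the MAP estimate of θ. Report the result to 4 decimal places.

θ̂_MAP = -1.2063

n = 15, x̄ = -1.23.
For a Normal prior and Normal likelihood with known variance, the posterior is Normal; its mode equals its mean, the precision-weighted average.
Prior precision 1/σ₀² = 1/9; data precision n/σ² = 15/1 = 15.
θ̂ = ((1/9)·2 + 15·(-1.23)) / (1/9 + 15) = (-3281/180)/(136/9) = -1.20625 ≈ -1.2063.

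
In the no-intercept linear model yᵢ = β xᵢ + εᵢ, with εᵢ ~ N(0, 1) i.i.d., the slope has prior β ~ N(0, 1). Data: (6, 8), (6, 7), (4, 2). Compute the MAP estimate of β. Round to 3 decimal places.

log p(β | y) = −Σ(yᵢ − βxᵢ)²/(2·1) − β²/(2·1) + const.
Setting the derivative to zero: Σxᵢ(yᵢ − βxᵢ)/1 − β/1 = 0, so β = Σxᵢyᵢ / (Σxᵢ² + σ²/τ²).
Σxᵢyᵢ = 6·8 + 6·7 + 4·2 = 98; Σxᵢ² = 88; σ²/τ² = 1.
β̂_MAP = 98 / (88 + 1) = 98/89 ≈ 1.101.

β̂_MAP = 1.101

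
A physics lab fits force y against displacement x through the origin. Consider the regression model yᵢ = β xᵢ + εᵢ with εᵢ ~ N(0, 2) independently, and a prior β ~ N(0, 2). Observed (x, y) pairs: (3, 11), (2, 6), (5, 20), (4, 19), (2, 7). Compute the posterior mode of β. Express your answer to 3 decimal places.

log p(β | y) = −Σ(yᵢ − βxᵢ)²/(2·2) − β²/(2·2) + const.
Setting the derivative to zero: Σxᵢ(yᵢ − βxᵢ)/2 − β/2 = 0, so β = Σxᵢyᵢ / (Σxᵢ² + σ²/τ²).
Σxᵢyᵢ = 3·11 + 2·6 + 5·20 + 4·19 + 2·7 = 235; Σxᵢ² = 58; σ²/τ² = 1.
β̂_MAP = 235 / (58 + 1) = 235/59 ≈ 3.983.

β̂_MAP = 3.983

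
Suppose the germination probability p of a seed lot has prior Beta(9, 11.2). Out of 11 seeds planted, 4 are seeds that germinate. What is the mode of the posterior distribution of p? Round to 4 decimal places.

Prior: Beta(9, 11.2).
Data: 4 successes in 11 trials. The binomial likelihood contributes p^4(1−p)^7, so the posterior is Beta(9+4, 11.2+7) = Beta(13, 18.2).
For Beta(a, b) with a, b > 1 the mode is (a−1)/(a+b−2) = 12/29.2 ≈ 0.4110.

p̂_MAP = 0.4110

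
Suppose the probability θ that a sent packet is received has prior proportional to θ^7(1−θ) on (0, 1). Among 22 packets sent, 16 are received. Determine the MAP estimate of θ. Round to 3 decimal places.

θ̂_MAP = 0.767

The prior density ∝ θ^7(1−θ)^1 is the kernel of Beta(8, 2).
Data: 16 successes in 22 trials. The binomial likelihood contributes θ^16(1−θ)^6, so the posterior is Beta(8+16, 2+6) = Beta(24, 8).
For Beta(a, b) with a, b > 1 the mode is (a−1)/(a+b−2) = 23/30 ≈ 0.767.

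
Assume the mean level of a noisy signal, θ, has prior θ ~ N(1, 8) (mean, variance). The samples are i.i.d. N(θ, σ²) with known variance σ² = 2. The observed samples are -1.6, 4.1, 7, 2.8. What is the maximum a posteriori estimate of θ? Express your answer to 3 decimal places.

θ̂_MAP = 2.953

n = 4; x̄ = ((-1.6) + 4.1 + 7 + 2.8)/4 = 12.3/4 = 3.075.
For a Normal prior and Normal likelihood with known variance, the posterior is Normal; its mode equals its mean, the precision-weighted average.
Prior precision 1/σ₀² = 1/8 = 0.125; data precision n/σ² = 4/2 = 2.
θ̂ = (0.125·1 + 2·3.075) / (0.125 + 2) = 6.275/2.125 = 251/85 ≈ 2.953.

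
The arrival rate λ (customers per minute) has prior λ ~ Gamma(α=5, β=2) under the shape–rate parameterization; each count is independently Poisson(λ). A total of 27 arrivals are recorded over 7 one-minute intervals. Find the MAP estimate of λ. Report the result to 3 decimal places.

Σxᵢ = 27, n = 7.
Posterior ∝ λ^4e^(−2λ) · λ^27e^(−7λ) = λ^31e^(−9λ), i.e. Gamma(shape=32, rate=9).
The mode of a Gamma(a, b) with a ≥ 1 (shape–rate) is (a−1)/b = 31/9 ≈ 3.444.

λ̂_MAP = 3.444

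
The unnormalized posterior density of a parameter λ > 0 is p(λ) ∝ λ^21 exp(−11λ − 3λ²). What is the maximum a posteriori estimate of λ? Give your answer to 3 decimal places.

ℓ'(λ) = 21/λ − 11 − 6λ. Setting this to zero and multiplying by λ: 6λ² + 11λ − 21 = 0.
λ = (−11 + √(11² + 4·6·21)) / (2·6) = (−11 + √625) / 12 = (−11 + 25)/12 = 7/6.
ℓ''(λ) = −21/λ² − 6 < 0, confirming a maximum.

λ̂_MAP = 1.167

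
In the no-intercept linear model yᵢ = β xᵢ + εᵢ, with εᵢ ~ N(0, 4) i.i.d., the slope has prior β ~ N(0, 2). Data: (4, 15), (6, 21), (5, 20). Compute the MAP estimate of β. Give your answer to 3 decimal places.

β̂_MAP = 3.620

log p(β | y) = −Σ(yᵢ − βxᵢ)²/(2·4) − β²/(2·2) + const.
Setting the derivative to zero: Σxᵢ(yᵢ − βxᵢ)/4 − β/2 = 0, so β = Σxᵢyᵢ / (Σxᵢ² + σ²/τ²).
Σxᵢyᵢ = 4·15 + 6·21 + 5·20 = 286; Σxᵢ² = 77; σ²/τ² = 2.
β̂_MAP = 286 / (77 + 2) = 286/79 ≈ 3.620.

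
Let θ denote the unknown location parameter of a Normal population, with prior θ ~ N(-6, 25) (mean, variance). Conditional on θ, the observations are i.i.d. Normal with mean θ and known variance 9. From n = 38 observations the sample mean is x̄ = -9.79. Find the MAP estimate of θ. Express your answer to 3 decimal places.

n = 38, x̄ = -9.79.
For a Normal prior and Normal likelihood with known variance, the posterior is Normal; its mode equals its mean, the precision-weighted average.
Prior precision 1/σ₀² = 1/25 = 0.04; data precision n/σ² = 38/9.
θ̂ = (0.04·(-6) + (38/9)·(-9.79)) / (0.04 + 38/9) = (-18709/450)/(959/225) = -18709/1918 ≈ -9.754.

θ̂_MAP = -9.754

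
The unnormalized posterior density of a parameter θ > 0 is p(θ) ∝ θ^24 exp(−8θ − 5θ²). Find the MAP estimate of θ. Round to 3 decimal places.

ℓ'(θ) = 24/θ − 8 − 10θ. Setting this to zero and multiplying by θ: 10θ² + 8θ − 24 = 0.
θ = (−8 + √(8² + 4·10·24)) / (2·10) = (−8 + √1024) / 20 = (−8 + 32)/20 = 6/5.
ℓ''(θ) = −24/θ² − 10 < 0, confirming a maximum.

θ̂_MAP = 1.200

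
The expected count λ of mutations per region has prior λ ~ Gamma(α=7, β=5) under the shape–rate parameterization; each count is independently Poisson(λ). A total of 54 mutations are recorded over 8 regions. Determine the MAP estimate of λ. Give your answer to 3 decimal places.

Σxᵢ = 54, n = 8.
Posterior ∝ λ^6e^(−5λ) · λ^54e^(−8λ) = λ^60e^(−13λ), i.e. Gamma(shape=61, rate=13).
The mode of a Gamma(a, b) with a ≥ 1 (shape–rate) is (a−1)/b = 60/13 ≈ 4.615.

λ̂_MAP = 4.615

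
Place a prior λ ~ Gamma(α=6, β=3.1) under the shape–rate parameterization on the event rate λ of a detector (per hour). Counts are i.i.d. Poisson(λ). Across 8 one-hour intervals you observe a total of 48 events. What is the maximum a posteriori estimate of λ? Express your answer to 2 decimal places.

λ̂_MAP = 4.77

Σxᵢ = 48, n = 8.
Posterior ∝ λ^5e^(−3.1λ) · λ^48e^(−8λ) = λ^53e^(−11.1λ), i.e. Gamma(shape=54, rate=11.1).
The mode of a Gamma(a, b) with a ≥ 1 (shape–rate) is (a−1)/b = 53/11.1 ≈ 4.77.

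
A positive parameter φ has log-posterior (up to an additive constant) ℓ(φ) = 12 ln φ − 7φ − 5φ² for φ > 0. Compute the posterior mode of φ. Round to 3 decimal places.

ℓ'(φ) = 12/φ − 7 − 10φ. Setting this to zero and multiplying by φ: 10φ² + 7φ − 12 = 0.
φ = (−7 + √(7² + 4·10·12)) / (2·10) = (−7 + √529) / 20 = (−7 + 23)/20 = 4/5.
ℓ''(φ) = −12/φ² − 10 < 0, confirming a maximum.

φ̂_MAP = 0.800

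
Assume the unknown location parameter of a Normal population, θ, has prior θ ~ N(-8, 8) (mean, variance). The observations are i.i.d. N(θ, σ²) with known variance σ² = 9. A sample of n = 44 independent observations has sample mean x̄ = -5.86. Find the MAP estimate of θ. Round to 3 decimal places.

n = 44, x̄ = -5.86.
For a Normal prior and Normal likelihood with known variance, the posterior is Normal; its mode equals its mean, the precision-weighted average.
Prior precision 1/σ₀² = 1/8 = 0.125; data precision n/σ² = 44/9.
θ̂ = (0.125·(-8) + (44/9)·(-5.86)) / (0.125 + 44/9) = (-6671/225)/(361/72) = -53368/9025 ≈ -5.913.

θ̂_MAP = -5.913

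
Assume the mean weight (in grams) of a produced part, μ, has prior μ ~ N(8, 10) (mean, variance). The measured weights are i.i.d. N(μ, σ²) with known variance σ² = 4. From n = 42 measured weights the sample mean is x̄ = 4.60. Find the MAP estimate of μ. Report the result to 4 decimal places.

n = 42, x̄ = 4.60.
For a Normal prior and Normal likelihood with known variance, the posterior is Normal; its mode equals its mean, the precision-weighted average.
Prior precision 1/σ₀² = 1/10 = 0.1; data precision n/σ² = 42/4 = 10.5.
μ̂ = (0.1·8 + 10.5·4.6) / (0.1 + 10.5) = 49.1/10.6 = 491/106 ≈ 4.6321.

μ̂_MAP = 4.6321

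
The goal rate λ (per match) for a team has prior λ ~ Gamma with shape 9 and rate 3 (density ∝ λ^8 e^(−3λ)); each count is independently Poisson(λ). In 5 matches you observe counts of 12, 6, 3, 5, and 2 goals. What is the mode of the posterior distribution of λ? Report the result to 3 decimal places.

λ̂_MAP = 4.500

Σxᵢ = 12+6+3+5+2 = 28, with n = 5.
Posterior ∝ λ^8e^(−3λ) · λ^28e^(−5λ) = λ^36e^(−8λ), i.e. Gamma(shape=37, rate=8).
The mode of a Gamma(a, b) with a ≥ 1 (shape–rate) is (a−1)/b = 36/8 ≈ 4.500.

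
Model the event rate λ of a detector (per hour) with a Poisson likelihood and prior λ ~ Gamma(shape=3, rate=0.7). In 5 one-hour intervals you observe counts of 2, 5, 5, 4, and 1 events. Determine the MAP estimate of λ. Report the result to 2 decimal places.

λ̂_MAP = 3.33

Σxᵢ = 2+5+5+4+1 = 17, with n = 5.
Posterior ∝ λ^2e^(−0.7λ) · λ^17e^(−5λ) = λ^19e^(−5.7λ), i.e. Gamma(shape=20, rate=5.7).
The mode of a Gamma(a, b) with a ≥ 1 (shape–rate) is (a−1)/b = 19/5.7 ≈ 3.33.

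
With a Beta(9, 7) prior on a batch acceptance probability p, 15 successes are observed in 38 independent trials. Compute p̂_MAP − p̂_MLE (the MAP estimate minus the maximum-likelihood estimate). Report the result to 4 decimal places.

Posterior is Beta(24, 30); MAP = (24−1)/(54−2) = 23/52 ≈ 0.44231.
MLE ignores the prior: p̂_MLE = k/n = 15/38 ≈ 0.39474.
Difference = 23/52 − 15/38 = 47/988 ≈ 0.0476.

MAP − MLE = 0.0476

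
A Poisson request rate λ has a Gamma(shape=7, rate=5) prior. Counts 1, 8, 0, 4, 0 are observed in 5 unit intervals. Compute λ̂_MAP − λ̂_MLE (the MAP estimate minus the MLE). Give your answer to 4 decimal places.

MAP − MLE = -0.7000

Σxᵢ = 13. Posterior is Gamma(20, 10); MAP = (20−1)/10 = 19/10 ≈ 1.90000.
MLE = x̄ = 13/5 ≈ 2.60000.
Difference = 19/10 − 13/5 = -7/10 ≈ -0.7000.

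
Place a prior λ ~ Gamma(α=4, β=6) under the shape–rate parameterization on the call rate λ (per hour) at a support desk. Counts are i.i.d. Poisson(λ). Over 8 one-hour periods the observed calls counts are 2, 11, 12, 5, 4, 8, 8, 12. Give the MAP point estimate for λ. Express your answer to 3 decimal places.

λ̂_MAP = 4.643

Σxᵢ = 2+11+12+5+4+8+8+12 = 62, with n = 8.
Posterior ∝ λ^3e^(−6λ) · λ^62e^(−8λ) = λ^65e^(−14λ), i.e. Gamma(shape=66, rate=14).
The mode of a Gamma(a, b) with a ≥ 1 (shape–rate) is (a−1)/b = 65/14 ≈ 4.643.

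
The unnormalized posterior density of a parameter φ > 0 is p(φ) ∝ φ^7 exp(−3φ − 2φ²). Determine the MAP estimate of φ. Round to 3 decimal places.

ℓ'(φ) = 7/φ − 3 − 4φ. Setting this to zero and multiplying by φ: 4φ² + 3φ − 7 = 0.
φ = (−3 + √(3² + 4·4·7)) / (2·4) = (−3 + √121) / 8 = (−3 + 11)/8 = 1.
ℓ''(φ) = −7/φ² − 4 < 0, confirming a maximum.

φ̂_MAP = 1.000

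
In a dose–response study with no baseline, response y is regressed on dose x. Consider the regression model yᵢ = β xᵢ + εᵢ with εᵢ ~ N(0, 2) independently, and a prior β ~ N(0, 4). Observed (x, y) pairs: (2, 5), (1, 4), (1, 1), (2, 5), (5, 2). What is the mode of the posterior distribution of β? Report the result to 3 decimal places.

β̂_MAP = 0.986

log p(β | y) = −Σ(yᵢ − βxᵢ)²/(2·2) − β²/(2·4) + const.
Setting the derivative to zero: Σxᵢ(yᵢ − βxᵢ)/2 − β/4 = 0, so β = Σxᵢyᵢ / (Σxᵢ² + σ²/τ²).
Σxᵢyᵢ = 2·5 + 1·4 + 1·1 + 2·5 + 5·2 = 35; Σxᵢ² = 35; σ²/τ² = 0.5.
β̂_MAP = 35 / (35 + 0.5) = 35/35.5 ≈ 0.986.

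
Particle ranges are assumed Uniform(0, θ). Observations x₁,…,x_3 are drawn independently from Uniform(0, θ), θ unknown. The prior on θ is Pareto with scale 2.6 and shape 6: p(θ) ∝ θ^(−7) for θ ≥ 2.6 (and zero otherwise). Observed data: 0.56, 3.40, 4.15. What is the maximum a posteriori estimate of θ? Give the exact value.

θ̂_MAP = 4.15

The Uniform(0, θ) likelihood is θ^(−n) for θ ≥ max(xᵢ), zero otherwise. Here max(xᵢ) = 4.15.
Posterior ∝ θ^(−7) · θ^(−3) = θ^(−10) on θ ≥ max(2.6, 4.15) = 4.15.
This density is strictly decreasing in θ, so the posterior mode lies at the lower boundary of the support.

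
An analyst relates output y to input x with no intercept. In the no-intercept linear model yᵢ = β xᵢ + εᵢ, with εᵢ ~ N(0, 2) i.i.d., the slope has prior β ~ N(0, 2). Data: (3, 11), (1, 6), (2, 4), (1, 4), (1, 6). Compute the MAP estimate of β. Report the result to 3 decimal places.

log p(β | y) = −Σ(yᵢ − βxᵢ)²/(2·2) − β²/(2·2) + const.
Setting the derivative to zero: Σxᵢ(yᵢ − βxᵢ)/2 − β/2 = 0, so β = Σxᵢyᵢ / (Σxᵢ² + σ²/τ²).
Σxᵢyᵢ = 3·11 + 1·6 + 2·4 + 1·4 + 1·6 = 57; Σxᵢ² = 16; σ²/τ² = 1.
β̂_MAP = 57 / (16 + 1) = 57/17 ≈ 3.353.

β̂_MAP = 3.353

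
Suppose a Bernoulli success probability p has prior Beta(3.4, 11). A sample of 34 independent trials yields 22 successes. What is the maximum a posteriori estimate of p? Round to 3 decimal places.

p̂_MAP = 0.526

Prior: Beta(3.4, 11).
Data: 22 successes in 34 trials. The binomial likelihood contributes p^22(1−p)^12, so the posterior is Beta(3.4+22, 11+12) = Beta(25.4, 23).
For Beta(a, b) with a, b > 1 the mode is (a−1)/(a+b−2) = 24.4/46.4 ≈ 0.526.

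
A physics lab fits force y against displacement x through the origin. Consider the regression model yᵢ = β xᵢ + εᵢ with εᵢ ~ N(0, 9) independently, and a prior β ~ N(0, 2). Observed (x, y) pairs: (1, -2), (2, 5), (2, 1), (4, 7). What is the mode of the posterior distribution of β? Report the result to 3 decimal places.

β̂_MAP = 1.288

log p(β | y) = −Σ(yᵢ − βxᵢ)²/(2·9) − β²/(2·2) + const.
Setting the derivative to zero: Σxᵢ(yᵢ − βxᵢ)/9 − β/2 = 0, so β = Σxᵢyᵢ / (Σxᵢ² + σ²/τ²).
Σxᵢyᵢ = 1·(-2) + 2·5 + 2·1 + 4·7 = 38; Σxᵢ² = 25; σ²/τ² = 4.5.
β̂_MAP = 38 / (25 + 4.5) = 38/29.5 ≈ 1.288.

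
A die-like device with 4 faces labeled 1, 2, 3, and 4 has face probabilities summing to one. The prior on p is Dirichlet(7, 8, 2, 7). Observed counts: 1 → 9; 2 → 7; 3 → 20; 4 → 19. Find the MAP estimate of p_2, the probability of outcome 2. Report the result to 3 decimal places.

The posterior is Dirichlet(αᵢ + nᵢ) = Dirichlet(16, 15, 22, 26).
For a Dirichlet(a₁,…,a_K) with all aᵢ > 1, the mode has j-th component (aⱼ − 1)/(Σaᵢ − K).
Here Σaᵢ = 79 and K = 4, so p_2 = (15 − 1)/(79 − 4) = 14/75 ≈ 0.187.

MAP estimate: 0.187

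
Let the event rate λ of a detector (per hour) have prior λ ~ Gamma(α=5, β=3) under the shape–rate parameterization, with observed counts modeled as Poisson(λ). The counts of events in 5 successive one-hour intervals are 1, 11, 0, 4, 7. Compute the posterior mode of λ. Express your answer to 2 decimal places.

Σxᵢ = 1+11+0+4+7 = 23, with n = 5.
Posterior ∝ λ^4e^(−3λ) · λ^23e^(−5λ) = λ^27e^(−8λ), i.e. Gamma(shape=28, rate=8).
The mode of a Gamma(a, b) with a ≥ 1 (shape–rate) is (a−1)/b = 27/8 ≈ 3.38.

λ̂_MAP = 3.38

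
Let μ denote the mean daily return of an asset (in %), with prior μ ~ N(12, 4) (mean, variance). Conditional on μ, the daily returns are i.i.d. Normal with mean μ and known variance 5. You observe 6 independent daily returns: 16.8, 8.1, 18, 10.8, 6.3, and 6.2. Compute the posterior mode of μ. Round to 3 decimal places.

μ̂_MAP = 11.200

n = 6; x̄ = (16.8 + 8.1 + 18 + 10.8 + 6.3 + 6.2)/6 = 66.2/6 = 331/30 ≈ 11.0333.
For a Normal prior and Normal likelihood with known variance, the posterior is Normal; its mode equals its mean, the precision-weighted average.
Prior precision 1/σ₀² = 1/4 = 0.25; data precision n/σ² = 6/5 = 1.2.
μ̂ = (0.25·12 + 1.2·(331/30)) / (0.25 + 1.2) = 16.24/1.45 = 11.200.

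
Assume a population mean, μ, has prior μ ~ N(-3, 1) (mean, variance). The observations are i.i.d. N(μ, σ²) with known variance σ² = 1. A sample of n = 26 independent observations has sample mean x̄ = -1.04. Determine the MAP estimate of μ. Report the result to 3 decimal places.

μ̂_MAP = -1.113

n = 26, x̄ = -1.04.
For a Normal prior and Normal likelihood with known variance, the posterior is Normal; its mode equals its mean, the precision-weighted average.
Prior precision 1/σ₀² = 1/1 = 1; data precision n/σ² = 26/1 = 26.
μ̂ = (1·(-3) + 26·(-1.04)) / (1 + 26) = (-30.04)/27 = -751/675 ≈ -1.113.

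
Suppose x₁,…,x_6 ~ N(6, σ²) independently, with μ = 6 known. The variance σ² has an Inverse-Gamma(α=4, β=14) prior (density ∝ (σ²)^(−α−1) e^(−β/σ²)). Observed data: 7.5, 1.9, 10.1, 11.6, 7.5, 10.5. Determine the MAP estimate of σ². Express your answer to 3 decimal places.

σ̂²_MAP = 7.358

Sum of squared deviations about the known mean: SS = (7.5−6)² + (1.9−6)² + (10.1−6)² + (11.6−6)² + (7.5−6)² + (10.5−6)² = 89.73.
The Normal likelihood contributes (σ²)^(−n/2) exp(−SS/(2σ²)), so the posterior is Inverse-Gamma(α + n/2, β + SS/2) = Inverse-Gamma(7, 58.865).
The mode of Inverse-Gamma(a, b) is b/(a+1) = 58.865/8 ≈ 7.358.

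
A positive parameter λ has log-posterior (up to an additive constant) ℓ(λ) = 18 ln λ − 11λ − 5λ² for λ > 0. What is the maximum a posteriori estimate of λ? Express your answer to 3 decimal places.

ℓ'(λ) = 18/λ − 11 − 10λ. Setting this to zero and multiplying by λ: 10λ² + 11λ − 18 = 0.
λ = (−11 + √(11² + 4·10·18)) / (2·10) = (−11 + √841) / 20 = (−11 + 29)/20 = 9/10.
ℓ''(λ) = −18/λ² − 10 < 0, confirming a maximum.

λ̂_MAP = 0.900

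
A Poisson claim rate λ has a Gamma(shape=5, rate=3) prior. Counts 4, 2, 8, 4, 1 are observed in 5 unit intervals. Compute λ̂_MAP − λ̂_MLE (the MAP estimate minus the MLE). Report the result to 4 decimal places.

Σxᵢ = 19. Posterior is Gamma(24, 8); MAP = (24−1)/8 = 23/8 ≈ 2.87500.
MLE = x̄ = 19/5 ≈ 3.80000.
Difference = 23/8 − 19/5 = -37/40 ≈ -0.9250.

MAP − MLE = -0.9250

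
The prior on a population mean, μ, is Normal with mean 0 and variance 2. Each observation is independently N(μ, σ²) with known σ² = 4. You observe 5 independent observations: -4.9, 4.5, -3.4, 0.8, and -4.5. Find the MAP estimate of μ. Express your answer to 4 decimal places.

n = 5; x̄ = ((-4.9) + 4.5 + (-3.4) + 0.8 + (-4.5))/5 = -7.5/5 = -1.5.
For a Normal prior and Normal likelihood with known variance, the posterior is Normal; its mode equals its mean, the precision-weighted average.
Prior precision 1/σ₀² = 1/2 = 0.5; data precision n/σ² = 5/4 = 1.25.
μ̂ = (0.5·0 + 1.25·(-1.5)) / (0.5 + 1.25) = (-1.875)/1.75 = -15/14 ≈ -1.0714.

μ̂_MAP = -1.0714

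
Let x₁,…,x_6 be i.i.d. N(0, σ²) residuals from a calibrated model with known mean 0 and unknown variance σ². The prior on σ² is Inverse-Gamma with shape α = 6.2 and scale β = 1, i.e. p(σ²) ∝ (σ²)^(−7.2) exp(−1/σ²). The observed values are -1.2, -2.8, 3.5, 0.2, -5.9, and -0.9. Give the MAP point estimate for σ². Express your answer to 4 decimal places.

Sum of squared deviations about the known mean: SS = (-1.2−0)² + (-2.8−0)² + (3.5−0)² + (0.2−0)² + (-5.9−0)² + (-0.9−0)² = 57.19.
The Normal likelihood contributes (σ²)^(−n/2) exp(−SS/(2σ²)), so the posterior is Inverse-Gamma(α + n/2, β + SS/2) = Inverse-Gamma(9.2, 29.595).
The mode of Inverse-Gamma(a, b) is b/(a+1) = 29.595/10.2 ≈ 2.9015.

σ̂²_MAP = 2.9015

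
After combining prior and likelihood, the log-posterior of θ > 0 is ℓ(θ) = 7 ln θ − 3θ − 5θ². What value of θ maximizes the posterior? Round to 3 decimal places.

ℓ'(θ) = 7/θ − 3 − 10θ. Setting this to zero and multiplying by θ: 10θ² + 3θ − 7 = 0.
θ = (−3 + √(3² + 4·10·7)) / (2·10) = (−3 + √289) / 20 = (−3 + 17)/20 = 7/10.
ℓ''(θ) = −7/θ² − 10 < 0, confirming a maximum.

θ̂_MAP = 0.700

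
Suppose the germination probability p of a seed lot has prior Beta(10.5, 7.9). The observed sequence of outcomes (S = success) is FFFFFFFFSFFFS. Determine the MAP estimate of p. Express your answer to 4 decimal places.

p̂_MAP = 0.3912

Prior: Beta(10.5, 7.9).
Data: 2 successes in 13 trials (from the sequence). The binomial likelihood contributes p^2(1−p)^11, so the posterior is Beta(10.5+2, 7.9+11) = Beta(12.5, 18.9).
For Beta(a, b) with a, b > 1 the mode is (a−1)/(a+b−2) = 11.5/29.4 ≈ 0.3912.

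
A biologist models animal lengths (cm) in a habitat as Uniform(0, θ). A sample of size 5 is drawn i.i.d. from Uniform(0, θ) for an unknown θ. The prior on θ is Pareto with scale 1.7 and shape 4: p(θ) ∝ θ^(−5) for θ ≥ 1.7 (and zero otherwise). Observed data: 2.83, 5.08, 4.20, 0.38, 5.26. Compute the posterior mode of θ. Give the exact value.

θ̂_MAP = 5.26

The Uniform(0, θ) likelihood is θ^(−n) for θ ≥ max(xᵢ), zero otherwise. Here max(xᵢ) = 5.26.
Posterior ∝ θ^(−5) · θ^(−5) = θ^(−10) on θ ≥ max(1.7, 5.26) = 5.26.
This density is strictly decreasing in θ, so the posterior mode lies at the lower boundary of the support.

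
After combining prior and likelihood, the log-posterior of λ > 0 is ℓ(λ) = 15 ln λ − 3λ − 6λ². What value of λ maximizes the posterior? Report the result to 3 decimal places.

ℓ'(λ) = 15/λ − 3 − 12λ. Setting this to zero and multiplying by λ: 12λ² + 3λ − 15 = 0.
λ = (−3 + √(3² + 4·12·15)) / (2·12) = (−3 + √729) / 24 = (−3 + 27)/24 = 1.
ℓ''(λ) = −15/λ² − 12 < 0, confirming a maximum.

λ̂_MAP = 1.000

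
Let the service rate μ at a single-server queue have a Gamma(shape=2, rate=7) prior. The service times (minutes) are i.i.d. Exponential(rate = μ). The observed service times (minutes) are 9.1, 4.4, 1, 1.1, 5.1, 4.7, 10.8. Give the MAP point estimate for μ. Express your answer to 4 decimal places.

μ̂_MAP = 0.1852

The Exponential(rate=μ) likelihood is ∝ μ^n e^(−μΣtᵢ). Here n = 7 and Σtᵢ = 9.1 + 4.4 + 1 + 1.1 + 5.1 + 4.7 + 10.8 = 36.2.
Posterior ∝ μe^(−7μ) · μ^7e^(−36.2μ) = μ^8e^(−43.2μ), i.e. Gamma(9, 43.2).
Mode = (a−1)/b = 8/43.2 ≈ 0.1852.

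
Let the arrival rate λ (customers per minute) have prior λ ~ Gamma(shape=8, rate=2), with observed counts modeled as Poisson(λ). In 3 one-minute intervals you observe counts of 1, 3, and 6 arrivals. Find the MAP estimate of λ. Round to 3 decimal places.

Σxᵢ = 1+3+6 = 10, with n = 3.
Posterior ∝ λ^7e^(−2λ) · λ^10e^(−3λ) = λ^17e^(−5λ), i.e. Gamma(shape=18, rate=5).
The mode of a Gamma(a, b) with a ≥ 1 (shape–rate) is (a−1)/b = 17/5 ≈ 3.400.

λ̂_MAP = 3.400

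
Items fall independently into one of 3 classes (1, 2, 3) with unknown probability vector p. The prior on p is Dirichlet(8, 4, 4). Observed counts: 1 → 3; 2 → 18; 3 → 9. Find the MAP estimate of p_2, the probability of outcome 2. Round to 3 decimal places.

MAP estimate: 0.488

The posterior is Dirichlet(αᵢ + nᵢ) = Dirichlet(11, 22, 13).
For a Dirichlet(a₁,…,a_K) with all aᵢ > 1, the mode has j-th component (aⱼ − 1)/(Σaᵢ − K).
Here Σaᵢ = 46 and K = 3, so p_2 = (22 − 1)/(46 − 3) = 21/43 ≈ 0.488.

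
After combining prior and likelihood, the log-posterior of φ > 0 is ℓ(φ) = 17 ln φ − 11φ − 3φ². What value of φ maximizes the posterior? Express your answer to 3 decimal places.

φ̂_MAP = 1.000

ℓ'(φ) = 17/φ − 11 − 6φ. Setting this to zero and multiplying by φ: 6φ² + 11φ − 17 = 0.
φ = (−11 + √(11² + 4·6·17)) / (2·6) = (−11 + √529) / 12 = (−11 + 23)/12 = 1.
ℓ''(φ) = −17/φ² − 6 < 0, confirming a maximum.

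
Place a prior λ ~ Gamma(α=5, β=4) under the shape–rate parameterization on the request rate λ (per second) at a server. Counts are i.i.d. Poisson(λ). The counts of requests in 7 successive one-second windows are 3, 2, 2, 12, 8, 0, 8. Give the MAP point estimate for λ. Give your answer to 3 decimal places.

Σxᵢ = 3+2+2+12+8+0+8 = 35, with n = 7.
Posterior ∝ λ^4e^(−4λ) · λ^35e^(−7λ) = λ^39e^(−11λ), i.e. Gamma(shape=40, rate=11).
The mode of a Gamma(a, b) with a ≥ 1 (shape–rate) is (a−1)/b = 39/11 ≈ 3.545.

λ̂_MAP = 3.545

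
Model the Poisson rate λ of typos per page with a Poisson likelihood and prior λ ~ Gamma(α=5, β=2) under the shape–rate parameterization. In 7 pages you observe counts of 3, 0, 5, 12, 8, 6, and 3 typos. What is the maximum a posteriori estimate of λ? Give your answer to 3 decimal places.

Σxᵢ = 3+0+5+12+8+6+3 = 37, with n = 7.
Posterior ∝ λ^4e^(−2λ) · λ^37e^(−7λ) = λ^41e^(−9λ), i.e. Gamma(shape=42, rate=9).
The mode of a Gamma(a, b) with a ≥ 1 (shape–rate) is (a−1)/b = 41/9 ≈ 4.556.

λ̂_MAP = 4.556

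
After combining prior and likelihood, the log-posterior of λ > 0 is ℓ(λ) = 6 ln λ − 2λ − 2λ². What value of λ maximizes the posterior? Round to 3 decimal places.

ℓ'(λ) = 6/λ − 2 − 4λ. Setting this to zero and multiplying by λ: 4λ² + 2λ − 6 = 0.
λ = (−2 + √(2² + 4·4·6)) / (2·4) = (−2 + √100) / 8 = (−2 + 10)/8 = 1.
ℓ''(λ) = −6/λ² − 4 < 0, confirming a maximum.

λ̂_MAP = 1.000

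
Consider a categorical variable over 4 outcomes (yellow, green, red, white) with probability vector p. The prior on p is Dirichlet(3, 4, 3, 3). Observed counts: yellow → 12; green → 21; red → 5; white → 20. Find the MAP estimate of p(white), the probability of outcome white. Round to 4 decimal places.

The posterior is Dirichlet(αᵢ + nᵢ) = Dirichlet(15, 25, 8, 23).
For a Dirichlet(a₁,…,a_K) with all aᵢ > 1, the mode has j-th component (aⱼ − 1)/(Σaᵢ − K).
Here Σaᵢ = 71 and K = 4, so p(white) = (23 − 1)/(71 − 4) = 22/67 ≈ 0.3284.

MAP estimate of p(white) = 0.3284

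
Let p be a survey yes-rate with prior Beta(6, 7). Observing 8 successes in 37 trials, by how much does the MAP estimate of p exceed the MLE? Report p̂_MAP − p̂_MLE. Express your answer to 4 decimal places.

MAP − MLE = 0.0546

Posterior is Beta(14, 36); MAP = (14−1)/(50−2) = 13/48 ≈ 0.27083.
MLE ignores the prior: p̂_MLE = k/n = 8/37 ≈ 0.21622.
Difference = 13/48 − 8/37 = 97/1776 ≈ 0.0546.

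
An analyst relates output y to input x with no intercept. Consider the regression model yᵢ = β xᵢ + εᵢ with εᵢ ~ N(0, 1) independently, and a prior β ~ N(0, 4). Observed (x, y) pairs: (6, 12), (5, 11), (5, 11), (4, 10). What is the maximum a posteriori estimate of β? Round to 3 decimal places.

log p(β | y) = −Σ(yᵢ − βxᵢ)²/(2·1) − β²/(2·4) + const.
Setting the derivative to zero: Σxᵢ(yᵢ − βxᵢ)/1 − β/4 = 0, so β = Σxᵢyᵢ / (Σxᵢ² + σ²/τ²).
Σxᵢyᵢ = 6·12 + 5·11 + 5·11 + 4·10 = 222; Σxᵢ² = 102; σ²/τ² = 0.25.
β̂_MAP = 222 / (102 + 0.25) = 222/102.25 ≈ 2.171.

β̂_MAP = 2.171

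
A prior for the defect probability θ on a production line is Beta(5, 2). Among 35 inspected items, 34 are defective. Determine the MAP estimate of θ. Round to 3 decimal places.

θ̂_MAP = 0.950

Prior: Beta(5, 2).
Data: 34 successes in 35 trials. The binomial likelihood contributes θ^34(1−θ)^1, so the posterior is Beta(5+34, 2+1) = Beta(39, 3).
For Beta(a, b) with a, b > 1 the mode is (a−1)/(a+b−2) = 38/40 ≈ 0.950.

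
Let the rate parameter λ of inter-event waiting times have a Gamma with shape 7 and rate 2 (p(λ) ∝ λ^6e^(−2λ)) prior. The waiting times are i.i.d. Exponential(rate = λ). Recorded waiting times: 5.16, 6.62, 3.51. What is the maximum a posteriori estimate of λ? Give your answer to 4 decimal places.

λ̂_MAP = 0.5205

The Exponential(rate=λ) likelihood is ∝ λ^n e^(−λΣtᵢ). Here n = 3 and Σtᵢ = 5.16 + 6.62 + 3.51 = 15.29.
Posterior ∝ λ^6e^(−2λ) · λ^3e^(−15.29λ) = λ^9e^(−17.29λ), i.e. Gamma(10, 17.29).
Mode = (a−1)/b = 9/17.29 ≈ 0.5205.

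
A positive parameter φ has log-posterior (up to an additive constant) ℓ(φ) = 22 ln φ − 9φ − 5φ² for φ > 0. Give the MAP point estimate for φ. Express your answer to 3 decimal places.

ℓ'(φ) = 22/φ − 9 − 10φ. Setting this to zero and multiplying by φ: 10φ² + 9φ − 22 = 0.
φ = (−9 + √(9² + 4·10·22)) / (2·10) = (−9 + √961) / 20 = (−9 + 31)/20 = 11/10.
ℓ''(φ) = −22/φ² − 10 < 0, confirming a maximum.

φ̂_MAP = 1.100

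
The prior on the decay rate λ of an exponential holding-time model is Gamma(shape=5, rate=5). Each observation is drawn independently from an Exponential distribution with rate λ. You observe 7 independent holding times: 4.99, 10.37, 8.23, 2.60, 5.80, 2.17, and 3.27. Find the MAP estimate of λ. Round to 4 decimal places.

The Exponential(rate=λ) likelihood is ∝ λ^n e^(−λΣtᵢ). Here n = 7 and Σtᵢ = 4.99 + 10.37 + 8.23 + 2.60 + 5.80 + 2.17 + 3.27 = 37.43.
Posterior ∝ λ^4e^(−5λ) · λ^7e^(−37.43λ) = λ^11e^(−42.43λ), i.e. Gamma(12, 42.43).
Mode = (a−1)/b = 11/42.43 ≈ 0.2593.

λ̂_MAP = 0.2593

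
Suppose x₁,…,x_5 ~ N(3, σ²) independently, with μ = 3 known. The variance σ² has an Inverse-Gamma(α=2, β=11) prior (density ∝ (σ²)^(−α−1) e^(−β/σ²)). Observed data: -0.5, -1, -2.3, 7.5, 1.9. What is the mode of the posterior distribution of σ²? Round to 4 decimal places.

σ̂²_MAP = 9.0727

Sum of squared deviations about the known mean: SS = (-0.5−3)² + (-1−3)² + (-2.3−3)² + (7.5−3)² + (1.9−3)² = 77.8.
The Normal likelihood contributes (σ²)^(−n/2) exp(−SS/(2σ²)), so the posterior is Inverse-Gamma(α + n/2, β + SS/2) = Inverse-Gamma(4.5, 49.9).
The mode of Inverse-Gamma(a, b) is b/(a+1) = 49.9/5.5 ≈ 9.0727.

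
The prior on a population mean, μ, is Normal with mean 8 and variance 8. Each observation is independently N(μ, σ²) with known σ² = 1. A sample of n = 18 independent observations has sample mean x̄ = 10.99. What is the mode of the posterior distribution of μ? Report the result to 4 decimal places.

n = 18, x̄ = 10.99.
For a Normal prior and Normal likelihood with known variance, the posterior is Normal; its mode equals its mean, the precision-weighted average.
Prior precision 1/σ₀² = 1/8 = 0.125; data precision n/σ² = 18/1 = 18.
μ̂ = (0.125·8 + 18·10.99) / (0.125 + 18) = 198.82/18.125 = 39764/3625 ≈ 10.9694.

μ̂_MAP = 10.9694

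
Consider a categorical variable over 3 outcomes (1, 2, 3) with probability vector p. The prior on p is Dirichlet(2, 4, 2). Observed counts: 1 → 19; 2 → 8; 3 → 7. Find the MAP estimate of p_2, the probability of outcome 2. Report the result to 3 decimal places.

MAP estimate: 0.282

The posterior is Dirichlet(αᵢ + nᵢ) = Dirichlet(21, 12, 9).
For a Dirichlet(a₁,…,a_K) with all aᵢ > 1, the mode has j-th component (aⱼ − 1)/(Σaᵢ − K).
Here Σaᵢ = 42 and K = 3, so p_2 = (12 − 1)/(42 − 3) = 11/39 ≈ 0.282.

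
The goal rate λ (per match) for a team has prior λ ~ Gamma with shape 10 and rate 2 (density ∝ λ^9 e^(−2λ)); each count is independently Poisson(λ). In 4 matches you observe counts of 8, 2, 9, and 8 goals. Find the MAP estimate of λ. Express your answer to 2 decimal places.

Σxᵢ = 8+2+9+8 = 27, with n = 4.
Posterior ∝ λ^9e^(−2λ) · λ^27e^(−4λ) = λ^36e^(−6λ), i.e. Gamma(shape=37, rate=6).
The mode of a Gamma(a, b) with a ≥ 1 (shape–rate) is (a−1)/b = 36/6 ≈ 6.00.

λ̂_MAP = 6.00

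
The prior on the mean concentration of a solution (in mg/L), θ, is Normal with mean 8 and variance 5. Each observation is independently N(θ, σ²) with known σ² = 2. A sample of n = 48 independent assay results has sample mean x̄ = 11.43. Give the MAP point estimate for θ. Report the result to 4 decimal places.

n = 48, x̄ = 11.43.
For a Normal prior and Normal likelihood with known variance, the posterior is Normal; its mode equals its mean, the precision-weighted average.
Prior precision 1/σ₀² = 1/5 = 0.2; data precision n/σ² = 48/2 = 24.
θ̂ = (0.2·8 + 24·11.43) / (0.2 + 24) = 275.92/24.2 = 6898/605 ≈ 11.4017.

θ̂_MAP = 11.4017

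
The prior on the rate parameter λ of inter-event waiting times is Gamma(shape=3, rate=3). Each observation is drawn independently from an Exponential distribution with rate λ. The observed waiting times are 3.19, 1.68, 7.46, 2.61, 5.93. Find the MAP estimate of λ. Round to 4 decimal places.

λ̂_MAP = 0.2933

The Exponential(rate=λ) likelihood is ∝ λ^n e^(−λΣtᵢ). Here n = 5 and Σtᵢ = 3.19 + 1.68 + 7.46 + 2.61 + 5.93 = 20.87.
Posterior ∝ λ^2e^(−3λ) · λ^5e^(−20.87λ) = λ^7e^(−23.87λ), i.e. Gamma(8, 23.87).
Mode = (a−1)/b = 7/23.87 ≈ 0.2933.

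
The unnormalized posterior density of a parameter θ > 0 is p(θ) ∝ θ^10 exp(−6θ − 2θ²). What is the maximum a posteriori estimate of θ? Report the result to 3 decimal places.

ℓ'(θ) = 10/θ − 6 − 4θ. Setting this to zero and multiplying by θ: 4θ² + 6θ − 10 = 0.
θ = (−6 + √(6² + 4·4·10)) / (2·4) = (−6 + √196) / 8 = (−6 + 14)/8 = 1.
ℓ''(θ) = −10/θ² − 4 < 0, confirming a maximum.

θ̂_MAP = 1.000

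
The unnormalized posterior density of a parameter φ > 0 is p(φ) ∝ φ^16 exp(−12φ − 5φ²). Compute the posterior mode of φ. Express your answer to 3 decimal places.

ℓ'(φ) = 16/φ − 12 − 10φ. Setting this to zero and multiplying by φ: 10φ² + 12φ − 16 = 0.
φ = (−12 + √(12² + 4·10·16)) / (2·10) = (−12 + √784) / 20 = (−12 + 28)/20 = 4/5.
ℓ''(φ) = −16/φ² − 10 < 0, confirming a maximum.

φ̂_MAP = 0.800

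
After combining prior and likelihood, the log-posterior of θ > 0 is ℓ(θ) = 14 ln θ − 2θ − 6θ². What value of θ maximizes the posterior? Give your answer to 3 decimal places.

ℓ'(θ) = 14/θ − 2 − 12θ. Setting this to zero and multiplying by θ: 12θ² + 2θ − 14 = 0.
θ = (−2 + √(2² + 4·12·14)) / (2·12) = (−2 + √676) / 24 = (−2 + 26)/24 = 1.
ℓ''(θ) = −14/θ² − 12 < 0, confirming a maximum.

θ̂_MAP = 1.000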